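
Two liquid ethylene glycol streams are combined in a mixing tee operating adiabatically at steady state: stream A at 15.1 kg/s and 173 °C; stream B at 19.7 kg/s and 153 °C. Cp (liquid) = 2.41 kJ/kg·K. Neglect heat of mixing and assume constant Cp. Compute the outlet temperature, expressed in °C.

T_out = 162 °C

Energy balance with Q = 0: Σ ṁᵢCp,ᵢ(T_out − Tᵢ) = 0
Σ ṁᵢCp,ᵢTᵢ = 15.1×2.41×173 + 19.7×2.41×153 = 13560
Σ ṁᵢCp,ᵢ = 15.1×2.41 + 19.7×2.41 = 83.868
T_out = 13560 / 83.868 = 161.68 °C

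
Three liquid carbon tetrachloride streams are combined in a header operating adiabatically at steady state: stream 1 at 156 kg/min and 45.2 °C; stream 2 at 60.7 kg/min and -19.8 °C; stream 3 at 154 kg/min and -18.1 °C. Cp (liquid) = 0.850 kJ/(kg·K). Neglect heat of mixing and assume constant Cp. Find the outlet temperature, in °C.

Energy balance with Q = 0: Σ ṁᵢCp,ᵢ(T_out − Tᵢ) = 0
T_out = Σ ṁᵢCp,ᵢTᵢ / Σ ṁᵢCp,ᵢ
      = 2602.6 / 315.1 = 8.2599 °C

T_out = 8.26 °C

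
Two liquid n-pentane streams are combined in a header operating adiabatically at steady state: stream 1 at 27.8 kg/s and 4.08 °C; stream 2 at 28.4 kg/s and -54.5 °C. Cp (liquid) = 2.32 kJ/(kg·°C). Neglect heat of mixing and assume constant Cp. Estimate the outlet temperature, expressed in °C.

T_out = -25.5 °C

No heat crosses the boundary, so H_out = H_in.
T_out = Σ ṁᵢCp,ᵢTᵢ / Σ ṁᵢCp,ᵢ
      = -3327.8 / 130.38 = -25.523 °C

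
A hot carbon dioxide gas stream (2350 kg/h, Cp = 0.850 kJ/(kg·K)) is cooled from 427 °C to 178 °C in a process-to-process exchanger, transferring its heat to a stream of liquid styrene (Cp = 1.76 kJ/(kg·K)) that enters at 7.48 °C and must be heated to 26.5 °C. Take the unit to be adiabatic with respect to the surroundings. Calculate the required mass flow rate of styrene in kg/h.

Heat released by hot stream: Q = 2350 × 0.850 × (427 − 178) = 497380 kJ/h
Energy balance on cold side (adiabatic exchanger): Q = ṁ_c·Cp_c·(T_c,out − T_c,in)
ṁ_c = 497380 / [1.76 × (26.5 − 7.48)] = 14858 kg/h

ṁ_c = 14900 kg/h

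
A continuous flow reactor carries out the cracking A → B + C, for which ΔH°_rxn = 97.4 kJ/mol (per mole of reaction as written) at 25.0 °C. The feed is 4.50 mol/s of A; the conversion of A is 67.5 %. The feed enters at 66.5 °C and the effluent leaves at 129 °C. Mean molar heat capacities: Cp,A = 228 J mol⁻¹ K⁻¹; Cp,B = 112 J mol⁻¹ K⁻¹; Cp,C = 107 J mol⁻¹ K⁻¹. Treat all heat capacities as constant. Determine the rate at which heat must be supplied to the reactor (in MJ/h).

Extent of reaction ξ = 0.675 × 4.50 = 3.0375 mol/s
Reaction term: ξ·ΔH°_rxn = 3.0375 × 97.4 = 295.85 kJ/s
Sensible, feed 66.5→25 °C: -42.579 kJ/s
Outlet flows (mol/s): A 1.4625, B 3.0375, C 3.0375
Sensible, products 25→129 °C: 103.86 kJ/s
Q = ΔH = 357.13 kJ/s = 357.13 kW
Heat supplied = 1285.7 MJ/h

Q_in = 1290 MJ/h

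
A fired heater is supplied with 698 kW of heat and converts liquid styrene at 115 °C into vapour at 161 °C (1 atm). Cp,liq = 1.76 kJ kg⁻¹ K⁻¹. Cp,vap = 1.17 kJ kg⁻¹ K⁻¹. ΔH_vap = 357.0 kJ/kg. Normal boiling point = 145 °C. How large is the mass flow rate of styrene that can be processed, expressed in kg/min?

ṁ = 97.7 kg/min

Δh = 1.76×(145−115) + 357.0 + 1.17×(161−145) = 428.52 kJ/kg
Q = 698 kW = 698 kJ/s = 41880 kJ/min
ṁ = Q/Δh = 41880 / 428.52 = 97.732 kg/min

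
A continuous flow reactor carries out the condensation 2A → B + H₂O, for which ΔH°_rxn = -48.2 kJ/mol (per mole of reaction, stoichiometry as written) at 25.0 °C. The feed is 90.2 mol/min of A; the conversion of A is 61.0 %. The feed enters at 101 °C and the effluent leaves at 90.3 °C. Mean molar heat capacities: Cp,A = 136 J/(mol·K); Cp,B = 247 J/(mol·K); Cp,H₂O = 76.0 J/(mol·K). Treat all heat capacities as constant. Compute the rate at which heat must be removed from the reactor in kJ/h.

Extent of reaction ξ = 0.610 × 90.2 / 2 = 27.511 mol/min
Reaction term: ξ·ΔH°_rxn = 27.511 × -48.2 = -1326 kJ/min
Sensible, feed 101→25 °C: -932.31 kJ/min
Outlet flows (mol/min): A 35.178, B 27.511, H₂O 27.511
Sensible, products 25→90.3 °C: 892.67 kJ/min
Q = ΔH = -1365.7 kJ/min = -22.761 kW
Heat removed = 81940 kJ/h

Q_out = 81900 kJ/h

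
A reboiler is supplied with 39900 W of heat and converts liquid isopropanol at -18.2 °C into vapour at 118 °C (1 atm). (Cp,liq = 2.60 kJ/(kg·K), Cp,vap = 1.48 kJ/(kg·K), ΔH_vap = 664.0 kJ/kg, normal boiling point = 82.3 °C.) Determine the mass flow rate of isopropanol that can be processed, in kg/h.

Δh = 2.60×(82.3−-18.2) + 664.0 + 1.48×(118−82.3) = 978.14 kJ/kg
Q = 39900 W = 39.9 kJ/s = 143640 kJ/h
ṁ = Q/Δh = 143640 / 978.14 = 146.85 kg/h

ṁ = 147 kg/h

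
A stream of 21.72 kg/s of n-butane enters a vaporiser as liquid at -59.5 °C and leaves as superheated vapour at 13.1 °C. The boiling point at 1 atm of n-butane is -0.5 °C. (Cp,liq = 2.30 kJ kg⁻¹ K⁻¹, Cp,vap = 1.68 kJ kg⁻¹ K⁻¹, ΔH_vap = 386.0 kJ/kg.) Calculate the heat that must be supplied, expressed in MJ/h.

liquid -59.5→-0.5 °C: 135.7 kJ/kg
vaporisation at -0.5 °C: 386 kJ/kg
vapour -0.5→13.1 °C: 22.848 kJ/kg
Δh = 135.7 + 386 + 22.848 = 544.55 kJ/kg
Q = ṁ·Δh = 21.72 kg/s × 544.55 kJ/kg = 11828 kJ/s
|Q| = 11828 kW = 42579 MJ/h

Q = 42600 MJ/h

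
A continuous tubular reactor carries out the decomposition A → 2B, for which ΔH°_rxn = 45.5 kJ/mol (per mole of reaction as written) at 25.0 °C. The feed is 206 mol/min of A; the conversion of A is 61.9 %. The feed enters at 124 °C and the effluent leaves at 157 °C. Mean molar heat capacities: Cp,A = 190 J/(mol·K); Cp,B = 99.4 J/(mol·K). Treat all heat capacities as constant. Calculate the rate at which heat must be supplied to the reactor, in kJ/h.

Q_in = 434000 kJ/h

Extent of reaction ξ = 0.619 × 206 = 127.51 mol/min
Reaction term: ξ·ΔH°_rxn = 127.51 × 45.5 = 5801.9 kJ/min
Sensible, feed 124→25 °C: -3874.9 kJ/min
Outlet flows (mol/min): A 78.486, B 255.03
Sensible, products 25→157 °C: 5314.6 kJ/min
Q = ΔH = 7241.6 kJ/min = 120.69 kW
Heat supplied = 434500 kJ/h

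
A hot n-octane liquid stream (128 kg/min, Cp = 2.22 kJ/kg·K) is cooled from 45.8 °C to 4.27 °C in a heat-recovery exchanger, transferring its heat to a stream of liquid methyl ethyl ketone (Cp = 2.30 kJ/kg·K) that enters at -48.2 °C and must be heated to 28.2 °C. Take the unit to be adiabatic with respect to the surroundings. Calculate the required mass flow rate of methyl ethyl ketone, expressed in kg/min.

ṁ_c = 67.2 kg/min

Heat released by hot stream: Q = 128 × 2.22 × (45.8 − 4.27) = 11801 kJ/min
Energy balance on cold side (adiabatic exchanger): Q = ṁ_c·Cp_c·(T_c,out − T_c,in)
ṁ_c = 11801 / [2.30 × (28.2 − -48.2)] = 67.159 kg/min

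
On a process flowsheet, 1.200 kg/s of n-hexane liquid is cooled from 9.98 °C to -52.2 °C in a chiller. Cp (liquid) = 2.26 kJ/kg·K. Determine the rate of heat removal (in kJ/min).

Q_c = 10100 kJ/min

Q = ṁ·Cp·ΔT = 1.200 × 2.26 × (-52.2 − 9.98) = -168.63 kJ/s
Cooling duty = 10118 kJ/min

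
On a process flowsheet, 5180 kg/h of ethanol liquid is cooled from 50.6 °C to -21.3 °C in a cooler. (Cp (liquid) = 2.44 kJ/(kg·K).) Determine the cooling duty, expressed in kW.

Q = ṁ·Cp·ΔT = 5180 × 2.44 × (-21.3 − 50.6) = -908760 kJ/h
Converting: 908760 / 3600 s = 252.43 kW

Q_c = 252 kW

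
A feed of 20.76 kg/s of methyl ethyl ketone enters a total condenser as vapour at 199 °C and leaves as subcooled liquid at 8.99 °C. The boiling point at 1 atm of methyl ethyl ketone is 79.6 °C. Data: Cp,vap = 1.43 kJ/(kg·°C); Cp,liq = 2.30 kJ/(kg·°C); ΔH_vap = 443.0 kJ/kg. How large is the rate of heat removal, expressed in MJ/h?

vapour 199→79.6 °C: -170.74 kJ/kg
condensation at 79.6 °C: -443 kJ/kg
liquid 79.6→8.99 °C: -162.4 kJ/kg
Δh = -170.74 + -443 + -162.4 = -776.14 kJ/kg
Q = ṁ·Δh = 20.76 kg/s × -776.14 kJ/kg = -16113 kJ/s
|Q| = 16113 kW = 58006 MJ/h

Q_c = 58000 MJ/h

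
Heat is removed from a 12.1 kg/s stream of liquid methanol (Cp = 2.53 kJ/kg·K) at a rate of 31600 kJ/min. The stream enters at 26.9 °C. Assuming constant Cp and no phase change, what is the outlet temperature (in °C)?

T_out = 9.70 °C

Q = 31600 kJ/min = 526.67 kJ/s
ΔT = Q/(ṁ·Cp) = 526.67/(12.1×2.53) = 17.204 K
T_out = 26.9 − 17.204 = 9.696 °C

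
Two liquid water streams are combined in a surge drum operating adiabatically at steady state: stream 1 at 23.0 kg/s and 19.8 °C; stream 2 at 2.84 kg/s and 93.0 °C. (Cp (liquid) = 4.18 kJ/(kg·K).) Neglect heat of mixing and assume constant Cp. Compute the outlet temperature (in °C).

Adiabatic, steady state ⇒ Σ ṁᵢCp,ᵢ(T_out − Tᵢ) = 0
Σ ṁᵢCp,ᵢTᵢ = 23.0×4.18×19.8 + 2.84×4.18×93.0 = 3007.6
Σ ṁᵢCp,ᵢ = 23.0×4.18 + 2.84×4.18 = 108.01
T_out = 3007.6 / 108.01 = 27.845 °C

T_out = 27.8 °C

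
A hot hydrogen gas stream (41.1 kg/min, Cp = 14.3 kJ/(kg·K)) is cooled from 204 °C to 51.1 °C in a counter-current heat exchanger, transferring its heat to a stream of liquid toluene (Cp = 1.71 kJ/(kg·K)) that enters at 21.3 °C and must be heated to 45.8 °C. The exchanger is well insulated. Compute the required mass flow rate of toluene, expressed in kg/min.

Heat released by hot stream: Q = 41.1 × 14.3 × (204 − 51.1) = 89864 kJ/min
Energy balance on cold side (adiabatic exchanger): Q = ṁ_c·Cp_c·(T_c,out − T_c,in)
ṁ_c = 89864 / [1.71 × (45.8 − 21.3)] = 2145 kg/min

ṁ_c = 2140 kg/min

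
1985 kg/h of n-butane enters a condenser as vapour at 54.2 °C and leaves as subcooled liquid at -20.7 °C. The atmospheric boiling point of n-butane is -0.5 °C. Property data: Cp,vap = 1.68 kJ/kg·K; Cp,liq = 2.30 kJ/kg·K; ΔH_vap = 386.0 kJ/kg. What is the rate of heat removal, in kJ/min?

vapour 54.2→-0.5 °C: -91.896 kJ/kg
condensation at -0.5 °C: -386 kJ/kg
liquid -0.5→-20.7 °C: -46.46 kJ/kg
Δh = -91.896 + -386 + -46.46 = -524.36 kJ/kg
Q = ṁ·Δh = 1985 kg/h × -524.36 kJ/kg = -1.0408e+06 kJ/h
|Q| = 289.12 kW = 17347 kJ/min

Q_c = 17300 kJ/min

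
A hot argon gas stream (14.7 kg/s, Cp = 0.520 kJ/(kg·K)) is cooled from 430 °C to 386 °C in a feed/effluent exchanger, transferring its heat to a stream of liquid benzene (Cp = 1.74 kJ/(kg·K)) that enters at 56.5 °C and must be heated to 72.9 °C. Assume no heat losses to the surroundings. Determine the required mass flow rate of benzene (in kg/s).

Heat released by hot stream: Q = 14.7 × 0.520 × (430 − 386) = 336.34 kJ/s
Energy balance on cold side (adiabatic exchanger): Q = ṁ_c·Cp_c·(T_c,out − T_c,in)
ṁ_c = 336.34 / [1.74 × (72.9 − 56.5)] = 11.786 kg/s

ṁ_c = 11.8 kg/s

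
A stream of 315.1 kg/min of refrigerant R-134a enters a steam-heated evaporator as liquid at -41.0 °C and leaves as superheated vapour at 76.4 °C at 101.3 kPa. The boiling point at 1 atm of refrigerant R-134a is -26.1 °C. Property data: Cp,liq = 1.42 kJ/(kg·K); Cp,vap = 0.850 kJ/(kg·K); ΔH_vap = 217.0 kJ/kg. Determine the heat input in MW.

liquid -41.0→-26.1 °C: 21.158 kJ/kg
vaporisation at -26.1 °C: 217 kJ/kg
vapour -26.1→76.4 °C: 87.125 kJ/kg
Δh = 21.158 + 217 + 87.125 = 325.28 kJ/kg
Q = ṁ·Δh = 315.1 kg/min × 325.28 kJ/kg = 102500 kJ/min
|Q| = 1708.3 kW = 1.7083 MW

Q = 1.71 MW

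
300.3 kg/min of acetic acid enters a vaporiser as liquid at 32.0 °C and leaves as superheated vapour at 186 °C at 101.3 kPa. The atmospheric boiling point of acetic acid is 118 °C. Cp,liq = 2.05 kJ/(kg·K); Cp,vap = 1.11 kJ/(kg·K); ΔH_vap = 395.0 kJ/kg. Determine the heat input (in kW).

Q = 3240 kW

liquid 32.0→118 °C: 176.3 kJ/kg
vaporisation at 118 °C: 395 kJ/kg
vapour 118→186 °C: 75.48 kJ/kg
Δh = 176.3 + 395 + 75.48 = 646.78 kJ/kg
Q = ṁ·Δh = 300.3 kg/min × 646.78 kJ/kg = 194230 kJ/min
|Q| = 3237.1 kW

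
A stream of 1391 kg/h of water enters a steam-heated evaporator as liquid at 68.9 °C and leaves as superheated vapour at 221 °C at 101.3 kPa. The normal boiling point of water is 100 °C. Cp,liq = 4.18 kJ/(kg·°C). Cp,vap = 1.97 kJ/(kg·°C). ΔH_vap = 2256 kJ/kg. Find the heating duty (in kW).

Q = 1010 kW

liquid 68.9→100 °C: 130 kJ/kg
vaporisation at 100 °C: 2256 kJ/kg
vapour 100→221 °C: 238.37 kJ/kg
Δh = 130 + 2256 + 238.37 = 2624.4 kJ/kg
Q = ṁ·Δh = 1391 kg/h × 2624.4 kJ/kg = 3.6505e+06 kJ/h
|Q| = 1014 kW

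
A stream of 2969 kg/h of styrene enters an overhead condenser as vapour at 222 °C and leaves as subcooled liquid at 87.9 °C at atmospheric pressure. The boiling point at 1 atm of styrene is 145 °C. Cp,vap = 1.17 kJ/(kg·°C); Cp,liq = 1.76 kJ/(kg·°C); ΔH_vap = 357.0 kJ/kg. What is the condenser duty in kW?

vapour 222→145 °C: -90.09 kJ/kg
condensation at 145 °C: -357 kJ/kg
liquid 145→87.9 °C: -100.5 kJ/kg
Δh = -90.09 + -357 + -100.5 = -547.59 kJ/kg
Q = ṁ·Δh = 2969 kg/h × -547.59 kJ/kg = -1.6258e+06 kJ/h
|Q| = 451.61 kW

Q_c = 452 kW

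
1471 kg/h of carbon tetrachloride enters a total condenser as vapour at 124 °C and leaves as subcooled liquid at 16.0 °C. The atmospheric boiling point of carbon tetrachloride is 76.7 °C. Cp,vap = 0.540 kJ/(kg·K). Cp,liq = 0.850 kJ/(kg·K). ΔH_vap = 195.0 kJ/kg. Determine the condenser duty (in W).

Q_c = 111000 W

vapour 124→76.7 °C: -25.542 kJ/kg
condensation at 76.7 °C: -195 kJ/kg
liquid 76.7→16.0 °C: -51.595 kJ/kg
Δh = -25.542 + -195 + -51.595 = -272.14 kJ/kg
Q = ṁ·Δh = 1471 kg/h × -272.14 kJ/kg = -400310 kJ/h
|Q| = 111.2 kW = 111200 W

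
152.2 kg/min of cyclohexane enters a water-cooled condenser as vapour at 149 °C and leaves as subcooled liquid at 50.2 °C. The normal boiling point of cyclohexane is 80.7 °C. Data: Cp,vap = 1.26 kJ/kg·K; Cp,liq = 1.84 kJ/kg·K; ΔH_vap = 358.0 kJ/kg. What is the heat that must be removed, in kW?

vapour 149→80.7 °C: -86.058 kJ/kg
condensation at 80.7 °C: -358 kJ/kg
liquid 80.7→50.2 °C: -56.12 kJ/kg
Δh = -86.058 + -358 + -56.12 = -500.18 kJ/kg
Q = ṁ·Δh = 152.2 kg/min × -500.18 kJ/kg = -76127 kJ/min
|Q| = 1268.8 kW

Q_c = 1270 kW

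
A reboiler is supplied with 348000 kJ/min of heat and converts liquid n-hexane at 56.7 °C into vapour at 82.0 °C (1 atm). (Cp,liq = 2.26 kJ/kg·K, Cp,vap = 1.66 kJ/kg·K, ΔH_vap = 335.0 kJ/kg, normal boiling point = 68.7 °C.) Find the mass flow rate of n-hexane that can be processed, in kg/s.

ṁ = 15.1 kg/s

Δh = 2.26×(68.7−56.7) + 335.0 + 1.66×(82.0−68.7) = 384.2 kJ/kg
Q = 348000 kJ/min = 5800 kJ/s = 5800 kJ/s
ṁ = Q/Δh = 5800 / 384.2 = 15.096 kg/s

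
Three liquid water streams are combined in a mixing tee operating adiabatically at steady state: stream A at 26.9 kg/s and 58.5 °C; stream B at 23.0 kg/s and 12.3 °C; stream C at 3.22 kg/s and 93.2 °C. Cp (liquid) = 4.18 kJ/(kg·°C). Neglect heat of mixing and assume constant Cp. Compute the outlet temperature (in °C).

T_out = 40.6 °C

Energy balance with Q = 0: Σ ṁᵢCp,ᵢ(T_out − Tᵢ) = 0
Σ ṁᵢCp,ᵢTᵢ = 26.9×4.18×58.5 + 23.0×4.18×12.3 + 3.22×4.18×93.2 = 9014.8
Σ ṁᵢCp,ᵢ = 26.9×4.18 + 23.0×4.18 + 3.22×4.18 = 222.04
T_out = 9014.8 / 222.04 = 40.6 °C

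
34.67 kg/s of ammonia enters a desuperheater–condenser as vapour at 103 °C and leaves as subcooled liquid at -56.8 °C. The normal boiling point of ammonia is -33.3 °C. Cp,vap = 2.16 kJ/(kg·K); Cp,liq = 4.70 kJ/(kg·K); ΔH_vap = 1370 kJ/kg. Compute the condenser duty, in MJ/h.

Q_c = 222000 MJ/h

vapour 103→-33.3 °C: -294.41 kJ/kg
condensation at -33.3 °C: -1370 kJ/kg
liquid -33.3→-56.8 °C: -110.45 kJ/kg
Δh = -294.41 + -1370 + -110.45 = -1774.9 kJ/kg
Q = ṁ·Δh = 34.67 kg/s × -1774.9 kJ/kg = -61534 kJ/s
|Q| = 61534 kW = 221520 MJ/h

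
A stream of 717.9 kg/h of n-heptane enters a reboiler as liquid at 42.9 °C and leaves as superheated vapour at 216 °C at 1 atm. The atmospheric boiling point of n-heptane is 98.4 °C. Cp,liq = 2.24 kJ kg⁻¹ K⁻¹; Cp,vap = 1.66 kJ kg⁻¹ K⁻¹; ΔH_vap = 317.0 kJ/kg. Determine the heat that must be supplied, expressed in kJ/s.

Q = 127 kJ/s

liquid 42.9→98.4 °C: 124.32 kJ/kg
vaporisation at 98.4 °C: 317 kJ/kg
vapour 98.4→216 °C: 195.22 kJ/kg
Δh = 124.32 + 317 + 195.22 = 636.54 kJ/kg
Q = ṁ·Δh = 717.9 kg/h × 636.54 kJ/kg = 456970 kJ/h
|Q| = 126.94 kW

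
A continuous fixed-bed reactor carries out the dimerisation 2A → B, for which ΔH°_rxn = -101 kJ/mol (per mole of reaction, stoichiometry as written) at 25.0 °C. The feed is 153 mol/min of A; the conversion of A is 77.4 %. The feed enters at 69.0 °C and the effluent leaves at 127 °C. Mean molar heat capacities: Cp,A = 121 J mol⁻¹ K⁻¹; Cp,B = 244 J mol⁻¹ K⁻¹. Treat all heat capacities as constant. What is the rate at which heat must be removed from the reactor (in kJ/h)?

Q_out = 294000 kJ/h

Extent of reaction ξ = 0.774 × 153 / 2 = 59.211 mol/min
Reaction term: ξ·ΔH°_rxn = 59.211 × -101 = -5980.3 kJ/min
Sensible, feed 69.0→25 °C: -814.57 kJ/min
Outlet flows (mol/min): A 34.578, B 59.211
Sensible, products 25→127 °C: 1900.4 kJ/min
Q = ΔH = -4894.5 kJ/min = -81.575 kW
Heat removed = 293670 kJ/h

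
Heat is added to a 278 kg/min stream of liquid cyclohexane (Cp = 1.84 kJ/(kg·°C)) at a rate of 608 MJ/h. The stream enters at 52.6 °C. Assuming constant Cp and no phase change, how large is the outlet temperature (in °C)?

T_out = 72.4 °C

Q = 608 MJ/h = 10133 kJ/min
ΔT = Q/(ṁ·Cp) = 10133/(278×1.84) = 19.81 K
T_out = 52.6 + 19.81 = 72.41 °C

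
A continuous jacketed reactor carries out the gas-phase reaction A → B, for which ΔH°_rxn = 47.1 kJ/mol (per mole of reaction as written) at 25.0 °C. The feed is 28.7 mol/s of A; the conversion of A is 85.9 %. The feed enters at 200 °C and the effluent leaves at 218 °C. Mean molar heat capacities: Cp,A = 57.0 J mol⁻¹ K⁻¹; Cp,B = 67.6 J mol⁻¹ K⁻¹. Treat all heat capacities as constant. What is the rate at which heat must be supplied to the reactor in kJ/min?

Extent of reaction ξ = 0.859 × 28.7 = 24.653 mol/s
Reaction term: ξ·ΔH°_rxn = 24.653 × 47.1 = 1161.2 kJ/s
Sensible, feed 200→25 °C: -286.28 kJ/s
Outlet flows (mol/s): A 4.0467, B 24.653
Sensible, products 25→218 °C: 366.16 kJ/s
Q = ΔH = 1241.1 kJ/s = 1241.1 kW
Heat supplied = 74463 kJ/min

Q_in = 74500 kJ/min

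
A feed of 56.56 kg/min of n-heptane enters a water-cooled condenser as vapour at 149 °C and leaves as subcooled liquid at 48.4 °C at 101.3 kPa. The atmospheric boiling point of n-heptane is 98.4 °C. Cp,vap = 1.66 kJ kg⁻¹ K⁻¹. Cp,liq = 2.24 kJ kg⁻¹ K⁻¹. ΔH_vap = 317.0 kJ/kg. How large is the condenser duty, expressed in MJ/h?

Q_c = 1740 MJ/h

vapour 149→98.4 °C: -83.996 kJ/kg
condensation at 98.4 °C: -317 kJ/kg
liquid 98.4→48.4 °C: -112 kJ/kg
Δh = -83.996 + -317 + -112 = -513 kJ/kg
Q = ṁ·Δh = 56.56 kg/min × -513 kJ/kg = -29015 kJ/min
|Q| = 483.58 kW = 1740.9 MJ/h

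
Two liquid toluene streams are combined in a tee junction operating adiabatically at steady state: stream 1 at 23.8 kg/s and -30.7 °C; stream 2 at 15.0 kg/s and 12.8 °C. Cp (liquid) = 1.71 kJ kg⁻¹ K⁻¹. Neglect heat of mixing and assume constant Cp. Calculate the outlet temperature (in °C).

T_out = -13.9 °C

Adiabatic, steady state ⇒ Σ ṁᵢCp,ᵢ(T_out − Tᵢ) = 0
Σ ṁᵢCp,ᵢTᵢ = 23.8×1.71×-30.7 + 15.0×1.71×12.8 = -921.11
Σ ṁᵢCp,ᵢ = 23.8×1.71 + 15.0×1.71 = 66.348
T_out = -921.11 / 66.348 = -13.883 °C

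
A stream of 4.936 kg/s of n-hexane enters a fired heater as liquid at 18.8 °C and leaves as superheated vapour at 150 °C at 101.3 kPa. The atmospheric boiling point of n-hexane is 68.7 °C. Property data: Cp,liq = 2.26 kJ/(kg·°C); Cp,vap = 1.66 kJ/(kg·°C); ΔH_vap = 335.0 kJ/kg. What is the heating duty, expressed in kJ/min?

liquid 18.8→68.7 °C: 112.77 kJ/kg
vaporisation at 68.7 °C: 335 kJ/kg
vapour 68.7→150 °C: 134.96 kJ/kg
Δh = 112.77 + 335 + 134.96 = 582.73 kJ/kg
Q = ṁ·Δh = 4.936 kg/s × 582.73 kJ/kg = 2876.4 kJ/s
|Q| = 2876.4 kW = 172580 kJ/min

Q = 173000 kJ/min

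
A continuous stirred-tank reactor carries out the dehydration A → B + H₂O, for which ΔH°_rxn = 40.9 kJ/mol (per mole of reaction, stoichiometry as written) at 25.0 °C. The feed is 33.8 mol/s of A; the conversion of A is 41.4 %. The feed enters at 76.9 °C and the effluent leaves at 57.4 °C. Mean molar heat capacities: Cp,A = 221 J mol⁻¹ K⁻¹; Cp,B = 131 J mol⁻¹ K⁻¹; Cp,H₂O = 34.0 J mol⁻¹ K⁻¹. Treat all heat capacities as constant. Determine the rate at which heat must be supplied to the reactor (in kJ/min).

Q_in = 24100 kJ/min

Extent of reaction ξ = 0.414 × 33.8 = 13.993 mol/s
Reaction term: ξ·ΔH°_rxn = 13.993 × 40.9 = 572.32 kJ/s
Sensible, feed 76.9→25 °C: -387.68 kJ/s
Outlet flows (mol/s): A 19.807, B 13.993, H₂O 13.993
Sensible, products 25→57.4 °C: 216.63 kJ/s
Q = ΔH = 401.27 kJ/s = 401.27 kW
Heat supplied = 24076 kJ/min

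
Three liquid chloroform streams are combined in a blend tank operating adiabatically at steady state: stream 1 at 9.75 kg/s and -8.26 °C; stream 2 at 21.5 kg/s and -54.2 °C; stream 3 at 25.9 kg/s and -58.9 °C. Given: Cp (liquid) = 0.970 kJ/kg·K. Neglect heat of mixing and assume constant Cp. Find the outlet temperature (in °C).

T_out = -48.5 °C

Adiabatic, steady state ⇒ Σ ṁᵢCp,ᵢ(T_out − Tᵢ) = 0
Σ ṁᵢCp,ᵢTᵢ = 9.75×0.970×-8.26 + 21.5×0.970×-54.2 + 25.9×0.970×-58.9 = -2688.2
Σ ṁᵢCp,ᵢ = 9.75×0.970 + 21.5×0.970 + 25.9×0.970 = 55.435
T_out = -2688.2 / 55.435 = -48.492 °C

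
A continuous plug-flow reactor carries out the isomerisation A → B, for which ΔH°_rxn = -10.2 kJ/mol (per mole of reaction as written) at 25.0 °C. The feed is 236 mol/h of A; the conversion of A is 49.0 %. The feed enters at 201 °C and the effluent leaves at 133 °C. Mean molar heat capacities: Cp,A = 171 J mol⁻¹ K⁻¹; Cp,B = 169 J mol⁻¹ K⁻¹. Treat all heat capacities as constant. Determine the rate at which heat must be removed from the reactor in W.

Extent of reaction ξ = 0.490 × 236 = 115.64 mol/h
Reaction term: ξ·ΔH°_rxn = 115.64 × -10.2 = -1179.5 kJ/h
Sensible, feed 201→25 °C: -7102.7 kJ/h
Outlet flows (mol/h): A 120.36, B 115.64
Sensible, products 25→133 °C: 4333.5 kJ/h
Q = ΔH = -3948.7 kJ/h = -1.0969 kW
Heat removed = 1096.9 W

Q_out = 1100 W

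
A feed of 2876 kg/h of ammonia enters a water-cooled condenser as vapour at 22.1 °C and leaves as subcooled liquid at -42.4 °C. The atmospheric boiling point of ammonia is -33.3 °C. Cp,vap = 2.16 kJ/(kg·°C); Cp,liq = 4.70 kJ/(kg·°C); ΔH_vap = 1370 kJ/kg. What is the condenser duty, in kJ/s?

Q_c = 1220 kJ/s

vapour 22.1→-33.3 °C: -119.66 kJ/kg
condensation at -33.3 °C: -1370 kJ/kg
liquid -33.3→-42.4 °C: -42.77 kJ/kg
Δh = -119.66 + -1370 + -42.77 = -1532.4 kJ/kg
Q = ṁ·Δh = 2876 kg/h × -1532.4 kJ/kg = -4.4073e+06 kJ/h
|Q| = 1224.2 kW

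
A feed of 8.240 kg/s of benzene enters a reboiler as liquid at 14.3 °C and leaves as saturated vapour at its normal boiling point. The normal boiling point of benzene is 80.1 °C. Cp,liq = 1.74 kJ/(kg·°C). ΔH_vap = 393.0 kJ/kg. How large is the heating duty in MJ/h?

liquid 14.3→80.1 °C: 114.49 kJ/kg
vaporisation at 80.1 °C: 393 kJ/kg
Δh = 114.49 + 393 = 507.49 kJ/kg
Q = ṁ·Δh = 8.240 kg/s × 507.49 kJ/kg = 4181.7 kJ/s
|Q| = 4181.7 kW = 15054 MJ/h

Q = 15100 MJ/h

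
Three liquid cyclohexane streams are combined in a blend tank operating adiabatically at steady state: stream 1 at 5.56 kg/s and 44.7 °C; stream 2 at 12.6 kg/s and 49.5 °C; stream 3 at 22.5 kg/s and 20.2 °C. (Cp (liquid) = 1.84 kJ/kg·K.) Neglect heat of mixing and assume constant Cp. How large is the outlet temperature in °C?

T_out = 32.6 °C

No heat crosses the boundary, so H_out = H_in.
T_out = Σ ṁᵢCp,ᵢTᵢ / Σ ṁᵢCp,ᵢ
      = 2441.2 / 74.814 = 32.63 °C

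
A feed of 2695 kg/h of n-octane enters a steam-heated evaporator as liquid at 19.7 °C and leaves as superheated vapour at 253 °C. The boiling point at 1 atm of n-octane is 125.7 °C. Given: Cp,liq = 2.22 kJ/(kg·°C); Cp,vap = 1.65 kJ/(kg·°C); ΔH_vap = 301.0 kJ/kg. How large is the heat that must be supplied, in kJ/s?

Q = 559 kJ/s

liquid 19.7→125.7 °C: 235.32 kJ/kg
vaporisation at 125.7 °C: 301 kJ/kg
vapour 125.7→253 °C: 210.04 kJ/kg
Δh = 235.32 + 301 + 210.04 = 746.37 kJ/kg
Q = ṁ·Δh = 2695 kg/h × 746.37 kJ/kg = 2.0115e+06 kJ/h
|Q| = 558.74 kW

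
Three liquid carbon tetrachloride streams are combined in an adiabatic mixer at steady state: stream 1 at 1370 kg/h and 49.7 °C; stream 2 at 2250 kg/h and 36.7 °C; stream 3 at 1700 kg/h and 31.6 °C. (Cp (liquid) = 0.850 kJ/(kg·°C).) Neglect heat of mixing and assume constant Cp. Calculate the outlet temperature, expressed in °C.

T_out = 38.4 °C

No heat crosses the boundary, so H_out = H_in.
Σ ṁᵢCp,ᵢTᵢ = 1370×0.850×49.7 + 2250×0.850×36.7 + 1700×0.850×31.6 = 173730
Σ ṁᵢCp,ᵢ = 1370×0.850 + 2250×0.850 + 1700×0.850 = 4522
T_out = 173730 / 4522 = 38.418 °C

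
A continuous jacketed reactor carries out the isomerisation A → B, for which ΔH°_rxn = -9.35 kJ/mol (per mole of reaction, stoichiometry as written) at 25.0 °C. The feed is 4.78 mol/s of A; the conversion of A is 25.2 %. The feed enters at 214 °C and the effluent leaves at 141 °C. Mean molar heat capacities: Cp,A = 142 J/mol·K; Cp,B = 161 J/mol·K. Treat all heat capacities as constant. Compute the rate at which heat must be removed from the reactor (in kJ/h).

Extent of reaction ξ = 0.252 × 4.78 = 1.2046 mol/s
Reaction term: ξ·ΔH°_rxn = 1.2046 × -9.35 = -11.263 kJ/s
Sensible, feed 214→25 °C: -128.29 kJ/s
Outlet flows (mol/s): A 3.5754, B 1.2046
Sensible, products 25→141 °C: 81.391 kJ/s
Q = ΔH = -58.157 kJ/s = -58.157 kW
Heat removed = 209370 kJ/h

Q_out = 209000 kJ/h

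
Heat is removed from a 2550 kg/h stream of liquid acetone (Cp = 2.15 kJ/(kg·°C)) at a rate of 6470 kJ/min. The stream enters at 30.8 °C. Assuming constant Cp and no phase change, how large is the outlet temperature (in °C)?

T_out = -40.0 °C

Q = 6470 kJ/min = 388200 kJ/h
ΔT = Q/(ṁ·Cp) = 388200/(2550×2.15) = 70.807 K
T_out = 30.8 − 70.807 = -40.007 °C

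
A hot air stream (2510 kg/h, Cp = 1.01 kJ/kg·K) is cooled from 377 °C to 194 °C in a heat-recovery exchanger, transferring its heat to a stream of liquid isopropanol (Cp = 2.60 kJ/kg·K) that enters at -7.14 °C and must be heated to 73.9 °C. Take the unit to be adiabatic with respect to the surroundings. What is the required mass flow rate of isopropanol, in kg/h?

ṁ_c = 2200 kg/h

Heat released by hot stream: Q = 2510 × 1.01 × (377 − 194) = 463920 kJ/h
Energy balance on cold side (adiabatic exchanger): Q = ṁ_c·Cp_c·(T_c,out − T_c,in)
ṁ_c = 463920 / [2.60 × (73.9 − -7.14)] = 2201.8 kg/h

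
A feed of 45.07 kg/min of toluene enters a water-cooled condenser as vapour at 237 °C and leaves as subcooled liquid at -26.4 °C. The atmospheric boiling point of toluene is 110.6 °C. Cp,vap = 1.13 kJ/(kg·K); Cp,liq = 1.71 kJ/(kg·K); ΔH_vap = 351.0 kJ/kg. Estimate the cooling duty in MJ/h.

vapour 237→110.6 °C: -142.83 kJ/kg
condensation at 110.6 °C: -351 kJ/kg
liquid 110.6→-26.4 °C: -234.27 kJ/kg
Δh = -142.83 + -351 + -234.27 = -728.1 kJ/kg
Q = ṁ·Δh = 45.07 kg/min × -728.1 kJ/kg = -32816 kJ/min
|Q| = 546.93 kW = 1968.9 MJ/h

Q_c = 1970 MJ/h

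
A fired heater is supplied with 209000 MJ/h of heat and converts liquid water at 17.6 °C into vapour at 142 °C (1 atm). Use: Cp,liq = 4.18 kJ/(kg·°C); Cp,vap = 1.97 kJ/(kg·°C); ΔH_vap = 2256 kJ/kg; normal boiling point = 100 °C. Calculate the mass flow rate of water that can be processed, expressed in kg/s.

ṁ = 21.6 kg/s

Δh = 4.18×(100−17.6) + 2256 + 1.97×(142−100) = 2683.2 kJ/kg
Q = 209000 MJ/h = 58056 kJ/s = 58056 kJ/s
ṁ = Q/Δh = 58056 / 2683.2 = 21.637 kg/s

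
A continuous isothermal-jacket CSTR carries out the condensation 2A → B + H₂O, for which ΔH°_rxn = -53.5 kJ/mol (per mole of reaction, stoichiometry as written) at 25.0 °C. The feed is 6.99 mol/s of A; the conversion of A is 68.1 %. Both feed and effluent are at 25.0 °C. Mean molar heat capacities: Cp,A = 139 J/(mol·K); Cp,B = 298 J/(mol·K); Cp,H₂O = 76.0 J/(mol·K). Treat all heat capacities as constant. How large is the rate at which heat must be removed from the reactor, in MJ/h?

Extent of reaction ξ = 0.681 × 6.99 / 2 = 2.3801 mol/s
Reaction term: ξ·ΔH°_rxn = 2.3801 × -53.5 = -127.34 kJ/s
Q = ΔH = -127.34 kJ/s = -127.34 kW
Heat removed = 458.41 MJ/h

Q_out = 458 MJ/h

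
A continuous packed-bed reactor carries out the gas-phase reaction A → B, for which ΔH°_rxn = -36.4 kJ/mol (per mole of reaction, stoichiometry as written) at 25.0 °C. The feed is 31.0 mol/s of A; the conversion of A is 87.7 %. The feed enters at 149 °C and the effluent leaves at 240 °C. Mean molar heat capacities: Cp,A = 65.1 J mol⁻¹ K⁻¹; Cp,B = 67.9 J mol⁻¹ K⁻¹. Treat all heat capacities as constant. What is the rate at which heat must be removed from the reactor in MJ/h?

Extent of reaction ξ = 0.877 × 31.0 = 27.187 mol/s
Reaction term: ξ·ΔH°_rxn = 27.187 × -36.4 = -989.61 kJ/s
Sensible, feed 149→25 °C: -250.24 kJ/s
Outlet flows (mol/s): A 3.813, B 27.187
Sensible, products 25→240 °C: 450.26 kJ/s
Q = ΔH = -789.59 kJ/s = -789.59 kW
Heat removed = 2842.5 MJ/h

Q_out = 2840 MJ/h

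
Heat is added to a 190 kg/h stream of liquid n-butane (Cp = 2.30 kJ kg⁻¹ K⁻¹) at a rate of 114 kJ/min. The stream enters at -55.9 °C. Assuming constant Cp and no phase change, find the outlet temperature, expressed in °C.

T_out = -40.2 °C

Q = 114 kJ/min = 6840 kJ/h
ΔT = Q/(ṁ·Cp) = 6840/(190×2.30) = 15.652 K
T_out = -55.9 + 15.652 = -40.248 °C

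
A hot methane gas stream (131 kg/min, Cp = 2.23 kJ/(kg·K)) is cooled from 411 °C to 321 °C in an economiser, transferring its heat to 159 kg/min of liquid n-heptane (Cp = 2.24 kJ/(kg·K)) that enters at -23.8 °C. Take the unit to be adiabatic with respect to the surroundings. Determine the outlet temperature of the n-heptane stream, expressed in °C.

Heat released by hot stream: Q = 131 × 2.23 × (411 − 321) = 26292 kJ/min
Energy balance on cold side (adiabatic exchanger): Q = ṁ_c·Cp_c·(T_c,out − T_c,in)
T_c,out = -23.8 + 26292/(159 × 2.24) = 50.02 °C

T_c,out = 50.0 °C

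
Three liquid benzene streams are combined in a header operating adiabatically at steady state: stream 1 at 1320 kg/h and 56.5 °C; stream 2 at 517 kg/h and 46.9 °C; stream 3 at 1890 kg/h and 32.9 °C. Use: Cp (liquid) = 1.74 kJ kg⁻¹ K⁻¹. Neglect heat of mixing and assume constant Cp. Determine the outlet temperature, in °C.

Adiabatic, steady state ⇒ Σ ṁᵢCp,ᵢ(T_out − Tᵢ) = 0
Σ ṁᵢCp,ᵢTᵢ = 1320×1.74×56.5 + 517×1.74×46.9 + 1890×1.74×32.9 = 280150
Σ ṁᵢCp,ᵢ = 1320×1.74 + 517×1.74 + 1890×1.74 = 6485
T_out = 280150 / 6485 = 43.201 °C

T_out = 43.2 °C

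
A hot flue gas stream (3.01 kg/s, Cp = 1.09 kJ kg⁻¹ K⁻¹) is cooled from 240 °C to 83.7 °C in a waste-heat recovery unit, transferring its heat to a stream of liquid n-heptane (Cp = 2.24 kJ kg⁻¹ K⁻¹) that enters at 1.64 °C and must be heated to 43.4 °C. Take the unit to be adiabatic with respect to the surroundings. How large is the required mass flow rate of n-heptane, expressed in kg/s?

ṁ_c = 5.48 kg/s

Heat released by hot stream: Q = 3.01 × 1.09 × (240 − 83.7) = 512.8 kJ/s
Energy balance on cold side (adiabatic exchanger): Q = ṁ_c·Cp_c·(T_c,out − T_c,in)
ṁ_c = 512.8 / [2.24 × (43.4 − 1.64)] = 5.4821 kg/s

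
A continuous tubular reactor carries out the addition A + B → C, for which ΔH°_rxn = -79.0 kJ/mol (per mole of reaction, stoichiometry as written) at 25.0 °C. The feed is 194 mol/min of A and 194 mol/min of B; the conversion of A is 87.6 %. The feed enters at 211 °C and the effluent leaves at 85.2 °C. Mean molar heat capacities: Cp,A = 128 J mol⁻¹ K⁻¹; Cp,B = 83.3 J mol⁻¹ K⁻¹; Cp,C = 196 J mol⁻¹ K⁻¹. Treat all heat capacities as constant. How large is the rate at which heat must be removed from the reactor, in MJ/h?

Q_out = 1120 MJ/h

Extent of reaction ξ = 0.876 × 194 = 169.94 mol/min
Reaction term: ξ·ΔH°_rxn = 169.94 × -79.0 = -13426 kJ/min
Sensible, feed 211→25 °C: -7624.5 kJ/min
Outlet flows (mol/min): A 24.056, B 24.056, C 169.94
Sensible, products 25→85.2 °C: 2311.2 kJ/min
Q = ΔH = -18739 kJ/min = -312.32 kW
Heat removed = 1124.3 MJ/h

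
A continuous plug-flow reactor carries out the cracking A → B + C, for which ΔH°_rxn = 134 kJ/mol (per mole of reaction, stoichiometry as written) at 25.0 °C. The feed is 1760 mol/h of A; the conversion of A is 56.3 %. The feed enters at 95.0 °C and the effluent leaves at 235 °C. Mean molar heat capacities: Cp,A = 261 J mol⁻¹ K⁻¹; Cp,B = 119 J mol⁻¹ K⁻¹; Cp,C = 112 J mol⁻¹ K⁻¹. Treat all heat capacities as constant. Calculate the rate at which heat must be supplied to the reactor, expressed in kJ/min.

Extent of reaction ξ = 0.563 × 1760 = 990.88 mol/h
Reaction term: ξ·ΔH°_rxn = 990.88 × 134 = 132780 kJ/h
Sensible, feed 95.0→25 °C: -32155 kJ/h
Outlet flows (mol/h): A 769.12, B 990.88, C 990.88
Sensible, products 25→235 °C: 90223 kJ/h
Q = ΔH = 190850 kJ/h = 53.013 kW
Heat supplied = 3180.8 kJ/min

Q_in = 3180 kJ/min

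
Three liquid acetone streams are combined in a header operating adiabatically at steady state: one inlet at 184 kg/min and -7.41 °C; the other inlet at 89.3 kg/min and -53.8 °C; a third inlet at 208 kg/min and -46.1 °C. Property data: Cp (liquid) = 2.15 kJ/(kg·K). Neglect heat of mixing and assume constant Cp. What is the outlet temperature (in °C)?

T_out = -32.7 °C

No heat crosses the boundary, so H_out = H_in.
T_out = Σ ṁᵢCp,ᵢTᵢ / Σ ṁᵢCp,ᵢ
      = -33877 / 1034.8 = -32.738 °C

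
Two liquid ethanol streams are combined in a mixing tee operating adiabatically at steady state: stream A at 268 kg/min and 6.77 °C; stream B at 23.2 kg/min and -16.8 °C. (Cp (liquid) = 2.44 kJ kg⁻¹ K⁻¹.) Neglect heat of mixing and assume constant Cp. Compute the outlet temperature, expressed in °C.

Adiabatic, steady state ⇒ Σ ṁᵢCp,ᵢ(T_out − Tᵢ) = 0
T_out = Σ ṁᵢCp,ᵢTᵢ / Σ ṁᵢCp,ᵢ
      = 3476 / 710.53 = 4.8922 °C

T_out = 4.89 °C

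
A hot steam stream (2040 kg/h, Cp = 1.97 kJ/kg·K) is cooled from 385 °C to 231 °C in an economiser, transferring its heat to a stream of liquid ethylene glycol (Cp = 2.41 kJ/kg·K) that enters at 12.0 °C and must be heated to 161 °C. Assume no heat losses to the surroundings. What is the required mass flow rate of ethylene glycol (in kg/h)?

Heat released by hot stream: Q = 2040 × 1.97 × (385 − 231) = 618900 kJ/h
Energy balance on cold side (adiabatic exchanger): Q = ṁ_c·Cp_c·(T_c,out − T_c,in)
ṁ_c = 618900 / [2.41 × (161 − 12.0)] = 1723.5 kg/h

ṁ_c = 1720 kg/h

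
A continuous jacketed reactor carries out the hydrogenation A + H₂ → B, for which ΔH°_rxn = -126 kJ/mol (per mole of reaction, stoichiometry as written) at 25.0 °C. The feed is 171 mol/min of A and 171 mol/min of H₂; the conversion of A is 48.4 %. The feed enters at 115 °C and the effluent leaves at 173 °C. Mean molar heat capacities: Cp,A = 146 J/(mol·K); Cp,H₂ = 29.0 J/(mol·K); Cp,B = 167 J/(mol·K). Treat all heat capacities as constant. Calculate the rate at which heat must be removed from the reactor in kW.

Extent of reaction ξ = 0.484 × 171 = 82.764 mol/min
Reaction term: ξ·ΔH°_rxn = 82.764 × -126 = -10428 kJ/min
Sensible, feed 115→25 °C: -2693.2 kJ/min
Outlet flows (mol/min): A 88.236, H₂ 88.236, B 82.764
Sensible, products 25→173 °C: 4330.9 kJ/min
Q = ΔH = -8790.6 kJ/min = -146.51 kW
Heat removed = 146.51 kW

Q_out = 147 kW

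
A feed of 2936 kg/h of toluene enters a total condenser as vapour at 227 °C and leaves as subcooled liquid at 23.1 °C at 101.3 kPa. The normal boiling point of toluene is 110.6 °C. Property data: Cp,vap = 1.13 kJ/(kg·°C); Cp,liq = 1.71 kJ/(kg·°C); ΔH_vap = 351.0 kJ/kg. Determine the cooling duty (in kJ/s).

Q_c = 516 kJ/s

vapour 227→110.6 °C: -131.53 kJ/kg
condensation at 110.6 °C: -351 kJ/kg
liquid 110.6→23.1 °C: -149.62 kJ/kg
Δh = -131.53 + -351 + -149.62 = -632.16 kJ/kg
Q = ṁ·Δh = 2936 kg/h × -632.16 kJ/kg = -1.856e+06 kJ/h
|Q| = 515.56 kW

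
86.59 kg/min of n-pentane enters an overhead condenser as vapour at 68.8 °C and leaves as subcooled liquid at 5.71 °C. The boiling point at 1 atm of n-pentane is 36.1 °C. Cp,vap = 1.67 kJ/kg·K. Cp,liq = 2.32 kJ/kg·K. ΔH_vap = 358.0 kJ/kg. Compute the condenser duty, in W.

vapour 68.8→36.1 °C: -54.609 kJ/kg
condensation at 36.1 °C: -358 kJ/kg
liquid 36.1→5.71 °C: -70.505 kJ/kg
Δh = -54.609 + -358 + -70.505 = -483.11 kJ/kg
Q = ṁ·Δh = 86.59 kg/min × -483.11 kJ/kg = -41833 kJ/min
|Q| = 697.21 kW = 697210 W

Q_c = 697000 W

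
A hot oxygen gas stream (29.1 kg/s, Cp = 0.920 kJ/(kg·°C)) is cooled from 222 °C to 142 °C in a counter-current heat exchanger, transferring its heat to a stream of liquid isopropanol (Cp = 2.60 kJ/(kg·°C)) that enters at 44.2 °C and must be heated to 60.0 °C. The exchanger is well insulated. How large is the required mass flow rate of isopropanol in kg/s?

ṁ_c = 52.1 kg/s

Heat released by hot stream: Q = 29.1 × 0.920 × (222 − 142) = 2141.8 kJ/s
Energy balance on cold side (adiabatic exchanger): Q = ṁ_c·Cp_c·(T_c,out − T_c,in)
ṁ_c = 2141.8 / [2.60 × (60.0 − 44.2)] = 52.136 kg/s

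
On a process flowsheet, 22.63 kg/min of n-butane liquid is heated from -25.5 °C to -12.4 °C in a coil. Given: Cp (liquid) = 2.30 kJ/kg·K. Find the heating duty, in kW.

Q = ṁ·Cp·ΔT = 22.63 × 2.30 × (-12.4 − -25.5) = 681.84 kJ/min
Converting: 681.84 / 60 s = 11.364 kW

Q = 11.4 kW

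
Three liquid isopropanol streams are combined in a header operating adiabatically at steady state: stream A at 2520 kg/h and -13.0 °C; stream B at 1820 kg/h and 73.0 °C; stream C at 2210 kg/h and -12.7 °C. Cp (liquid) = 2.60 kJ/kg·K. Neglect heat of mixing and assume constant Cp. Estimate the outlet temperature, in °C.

T_out = 11.0 °C

No heat crosses the boundary, so H_out = H_in.
T_out = Σ ṁᵢCp,ᵢTᵢ / Σ ṁᵢCp,ᵢ
      = 187290 / 17030 = 10.997 °C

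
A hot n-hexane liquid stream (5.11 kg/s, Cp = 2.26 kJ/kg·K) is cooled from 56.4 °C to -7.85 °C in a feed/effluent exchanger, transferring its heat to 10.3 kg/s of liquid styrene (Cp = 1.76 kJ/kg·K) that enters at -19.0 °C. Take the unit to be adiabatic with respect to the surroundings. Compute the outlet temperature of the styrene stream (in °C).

T_c,out = 21.9 °C

Heat released by hot stream: Q = 5.11 × 2.26 × (56.4 − -7.85) = 742 kJ/s
Energy balance on cold side (adiabatic exchanger): Q = ṁ_c·Cp_c·(T_c,out − T_c,in)
T_c,out = -19.0 + 742/(10.3 × 1.76) = 21.931 °C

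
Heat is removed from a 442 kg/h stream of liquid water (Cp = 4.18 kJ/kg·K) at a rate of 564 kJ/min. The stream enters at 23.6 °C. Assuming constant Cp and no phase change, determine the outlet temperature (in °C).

Q = 564 kJ/min = 33840 kJ/h
ΔT = Q/(ṁ·Cp) = 33840/(442×4.18) = 18.316 K
T_out = 23.6 − 18.316 = 5.284 °C

T_out = 5.28 °C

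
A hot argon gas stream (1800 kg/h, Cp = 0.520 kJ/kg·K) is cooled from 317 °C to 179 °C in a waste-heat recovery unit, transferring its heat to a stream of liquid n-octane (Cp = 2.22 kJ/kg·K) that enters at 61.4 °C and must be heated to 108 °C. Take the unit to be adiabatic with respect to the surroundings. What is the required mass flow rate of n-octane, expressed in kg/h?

ṁ_c = 1250 kg/h

Heat released by hot stream: Q = 1800 × 0.520 × (317 − 179) = 129170 kJ/h
Energy balance on cold side (adiabatic exchanger): Q = ṁ_c·Cp_c·(T_c,out − T_c,in)
ṁ_c = 129170 / [2.22 × (108 − 61.4)] = 1248.6 kg/h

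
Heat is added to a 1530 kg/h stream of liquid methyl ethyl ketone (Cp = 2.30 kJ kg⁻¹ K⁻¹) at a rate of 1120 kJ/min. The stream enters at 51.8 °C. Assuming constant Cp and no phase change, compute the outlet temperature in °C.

T_out = 70.9 °C

Q = 1120 kJ/min = 67200 kJ/h
ΔT = Q/(ṁ·Cp) = 67200/(1530×2.30) = 19.096 K
T_out = 51.8 + 19.096 = 70.896 °C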